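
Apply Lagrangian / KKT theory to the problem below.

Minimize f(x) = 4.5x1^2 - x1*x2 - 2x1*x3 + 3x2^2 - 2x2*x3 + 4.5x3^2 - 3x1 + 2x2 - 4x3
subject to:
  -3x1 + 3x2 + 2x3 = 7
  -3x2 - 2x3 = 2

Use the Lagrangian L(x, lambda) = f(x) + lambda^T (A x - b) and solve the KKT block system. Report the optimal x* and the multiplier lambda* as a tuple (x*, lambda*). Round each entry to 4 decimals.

Form the Lagrangian:
  L(x, lambda) = (1/2) x^T Q x + c^T x + lambda^T (A x - b)
Stationarity (grad_x L = 0): Q x + c + A^T lambda = 0.
Primal feasibility: A x = b.

This gives the KKT block system:
  [ Q   A^T ] [ x     ]   [-c ]
  [ A    0  ] [ lambda ] = [ b ]

Solving the linear system:
  x*      = (-3, -0.5426, -0.186)
  lambda* = (-9.6951, -8.9897)
  f(x*)   = 47.2519

x* = (-3, -0.5426, -0.186), lambda* = (-9.6951, -8.9897)


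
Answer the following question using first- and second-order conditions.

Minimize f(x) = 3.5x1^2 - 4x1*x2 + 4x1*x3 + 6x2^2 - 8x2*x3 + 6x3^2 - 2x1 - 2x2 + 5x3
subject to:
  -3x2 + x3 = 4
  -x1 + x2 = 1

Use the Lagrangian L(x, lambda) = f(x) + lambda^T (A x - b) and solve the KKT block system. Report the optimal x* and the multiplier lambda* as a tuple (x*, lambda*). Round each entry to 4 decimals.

Form the Lagrangian:
  L(x, lambda) = (1/2) x^T Q x + c^T x + lambda^T (A x - b)
Stationarity (grad_x L = 0): Q x + c + A^T lambda = 0.
Primal feasibility: A x = b.

This gives the KKT block system:
  [ Q   A^T ] [ x     ]   [-c ]
  [ A    0  ] [ lambda ] = [ b ]

Solving the linear system:
  x*      = (-2.3053, -1.3053, 0.0842)
  lambda* = (-7.2316, -12.5789)
  f(x*)   = 24.5737

x* = (-2.3053, -1.3053, 0.0842), lambda* = (-7.2316, -12.5789)


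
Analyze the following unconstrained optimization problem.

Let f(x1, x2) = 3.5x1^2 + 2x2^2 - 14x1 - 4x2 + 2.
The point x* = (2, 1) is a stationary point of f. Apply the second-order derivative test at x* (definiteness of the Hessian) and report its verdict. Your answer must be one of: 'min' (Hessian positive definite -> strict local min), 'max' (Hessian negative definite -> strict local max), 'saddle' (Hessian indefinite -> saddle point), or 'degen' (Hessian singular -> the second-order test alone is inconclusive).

Compute the Hessian H = grad^2 f:
  H = [[7, 0], [0, 4]]
Verify stationarity: grad f(x*) = H x* + g = (0, 0).
Eigenvalues of H: 4, 7.
Both eigenvalues > 0, so H is positive definite -> x* is a strict local min.

min


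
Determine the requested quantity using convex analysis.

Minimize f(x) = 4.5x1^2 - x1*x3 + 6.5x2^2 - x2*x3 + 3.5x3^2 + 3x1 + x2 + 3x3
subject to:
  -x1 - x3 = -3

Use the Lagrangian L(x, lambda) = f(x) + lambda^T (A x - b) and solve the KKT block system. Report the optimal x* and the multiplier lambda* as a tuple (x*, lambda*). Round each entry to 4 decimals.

Form the Lagrangian:
  L(x, lambda) = (1/2) x^T Q x + c^T x + lambda^T (A x - b)
Stationarity (grad_x L = 0): Q x + c + A^T lambda = 0.
Primal feasibility: A x = b.

This gives the KKT block system:
  [ Q   A^T ] [ x     ]   [-c ]
  [ A    0  ] [ lambda ] = [ b ]

Solving the linear system:
  x*      = (1.3305, 0.0515, 1.6695)
  lambda* = (13.3047)
  f(x*)   = 24.4828

x* = (1.3305, 0.0515, 1.6695), lambda* = (13.3047)


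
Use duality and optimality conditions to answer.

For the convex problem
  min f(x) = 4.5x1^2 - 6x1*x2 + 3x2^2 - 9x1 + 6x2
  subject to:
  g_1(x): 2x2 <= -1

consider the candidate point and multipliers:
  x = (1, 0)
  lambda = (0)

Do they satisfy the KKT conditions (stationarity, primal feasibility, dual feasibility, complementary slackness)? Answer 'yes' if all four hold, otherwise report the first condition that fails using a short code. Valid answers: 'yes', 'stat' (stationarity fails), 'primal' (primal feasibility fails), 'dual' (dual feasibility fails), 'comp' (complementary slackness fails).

Gradient of f: grad f(x) = Q x + c = (0, 0)
Constraint values g_i(x) = a_i^T x - b_i:
  g_1((1, 0)) = 1
Stationarity residual: grad f(x) + sum_i lambda_i a_i = (0, 0)
  -> stationarity OK
Primal feasibility (all g_i <= 0): FAILS
Dual feasibility (all lambda_i >= 0): OK
Complementary slackness (lambda_i * g_i(x) = 0 for all i): OK

Verdict: the first failing condition is primal_feasibility -> primal.

primal


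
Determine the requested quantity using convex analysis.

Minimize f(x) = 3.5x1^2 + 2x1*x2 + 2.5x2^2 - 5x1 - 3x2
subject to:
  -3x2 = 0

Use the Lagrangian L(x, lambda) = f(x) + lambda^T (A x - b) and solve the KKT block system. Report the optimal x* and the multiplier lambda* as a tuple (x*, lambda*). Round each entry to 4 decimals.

Form the Lagrangian:
  L(x, lambda) = (1/2) x^T Q x + c^T x + lambda^T (A x - b)
Stationarity (grad_x L = 0): Q x + c + A^T lambda = 0.
Primal feasibility: A x = b.

This gives the KKT block system:
  [ Q   A^T ] [ x     ]   [-c ]
  [ A    0  ] [ lambda ] = [ b ]

Solving the linear system:
  x*      = (0.7143, 0)
  lambda* = (-0.5238)
  f(x*)   = -1.7857

x* = (0.7143, 0), lambda* = (-0.5238)


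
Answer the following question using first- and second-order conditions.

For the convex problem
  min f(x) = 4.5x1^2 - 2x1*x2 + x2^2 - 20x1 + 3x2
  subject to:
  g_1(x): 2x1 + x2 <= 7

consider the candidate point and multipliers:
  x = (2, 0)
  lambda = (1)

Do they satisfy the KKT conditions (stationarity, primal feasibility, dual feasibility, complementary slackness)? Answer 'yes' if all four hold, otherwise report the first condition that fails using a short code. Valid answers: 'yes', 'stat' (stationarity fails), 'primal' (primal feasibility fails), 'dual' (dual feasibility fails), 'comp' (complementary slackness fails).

Gradient of f: grad f(x) = Q x + c = (-2, -1)
Constraint values g_i(x) = a_i^T x - b_i:
  g_1((2, 0)) = -3
Stationarity residual: grad f(x) + sum_i lambda_i a_i = (0, 0)
  -> stationarity OK
Primal feasibility (all g_i <= 0): OK
Dual feasibility (all lambda_i >= 0): OK
Complementary slackness (lambda_i * g_i(x) = 0 for all i): FAILS

Verdict: the first failing condition is complementary_slackness -> comp.

comp


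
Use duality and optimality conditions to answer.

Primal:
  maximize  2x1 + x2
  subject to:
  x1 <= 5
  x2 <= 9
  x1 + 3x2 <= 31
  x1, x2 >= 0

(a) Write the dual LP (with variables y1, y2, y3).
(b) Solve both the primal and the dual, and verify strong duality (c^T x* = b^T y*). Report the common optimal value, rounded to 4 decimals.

The standard primal-dual pair for 'max c^T x s.t. A x <= b, x >= 0' is:
  Dual:  min b^T y  s.t.  A^T y >= c,  y >= 0.

So the dual LP is:
  minimize  5y1 + 9y2 + 31y3
  subject to:
    y1 + y3 >= 2
    y2 + 3y3 >= 1
    y1, y2, y3 >= 0

Solving the primal: x* = (5, 8.6667).
  primal value c^T x* = 18.6667.
Solving the dual: y* = (1.6667, 0, 0.3333).
  dual value b^T y* = 18.6667.
Strong duality: c^T x* = b^T y*. Confirmed.

18.6667


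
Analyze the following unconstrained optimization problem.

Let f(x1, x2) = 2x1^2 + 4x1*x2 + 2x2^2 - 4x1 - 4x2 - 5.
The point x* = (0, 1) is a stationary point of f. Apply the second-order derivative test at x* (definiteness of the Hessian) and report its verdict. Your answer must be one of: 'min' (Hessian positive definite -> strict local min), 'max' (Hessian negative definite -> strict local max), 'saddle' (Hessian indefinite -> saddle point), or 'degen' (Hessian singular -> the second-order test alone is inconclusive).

Compute the Hessian H = grad^2 f:
  H = [[4, 4], [4, 4]]
Verify stationarity: grad f(x*) = H x* + g = (0, 0).
Eigenvalues of H: 0, 8.
H has a zero eigenvalue (singular; positive semidefinite but not definite), so H is neither positive definite, negative definite, nor indefinite. The second-order test alone is inconclusive -> degen.
(Indeed, f is constant along the null direction of H through x*, so x* is not a strict local extremum.)

degen


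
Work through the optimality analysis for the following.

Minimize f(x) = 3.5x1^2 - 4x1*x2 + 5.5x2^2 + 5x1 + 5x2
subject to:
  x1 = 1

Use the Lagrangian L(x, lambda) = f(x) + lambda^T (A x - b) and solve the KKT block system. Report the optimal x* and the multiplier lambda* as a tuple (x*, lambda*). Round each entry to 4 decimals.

Form the Lagrangian:
  L(x, lambda) = (1/2) x^T Q x + c^T x + lambda^T (A x - b)
Stationarity (grad_x L = 0): Q x + c + A^T lambda = 0.
Primal feasibility: A x = b.

This gives the KKT block system:
  [ Q   A^T ] [ x     ]   [-c ]
  [ A    0  ] [ lambda ] = [ b ]

Solving the linear system:
  x*      = (1, -0.0909)
  lambda* = (-12.3636)
  f(x*)   = 8.4545

x* = (1, -0.0909), lambda* = (-12.3636)


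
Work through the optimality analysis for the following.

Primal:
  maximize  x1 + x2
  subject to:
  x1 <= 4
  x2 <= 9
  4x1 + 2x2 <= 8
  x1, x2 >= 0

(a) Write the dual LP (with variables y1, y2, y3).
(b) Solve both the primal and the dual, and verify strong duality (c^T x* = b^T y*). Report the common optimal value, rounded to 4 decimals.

The standard primal-dual pair for 'max c^T x s.t. A x <= b, x >= 0' is:
  Dual:  min b^T y  s.t.  A^T y >= c,  y >= 0.

So the dual LP is:
  minimize  4y1 + 9y2 + 8y3
  subject to:
    y1 + 4y3 >= 1
    y2 + 2y3 >= 1
    y1, y2, y3 >= 0

Solving the primal: x* = (0, 4).
  primal value c^T x* = 4.
Solving the dual: y* = (0, 0, 0.5).
  dual value b^T y* = 4.
Strong duality: c^T x* = b^T y*. Confirmed.

4


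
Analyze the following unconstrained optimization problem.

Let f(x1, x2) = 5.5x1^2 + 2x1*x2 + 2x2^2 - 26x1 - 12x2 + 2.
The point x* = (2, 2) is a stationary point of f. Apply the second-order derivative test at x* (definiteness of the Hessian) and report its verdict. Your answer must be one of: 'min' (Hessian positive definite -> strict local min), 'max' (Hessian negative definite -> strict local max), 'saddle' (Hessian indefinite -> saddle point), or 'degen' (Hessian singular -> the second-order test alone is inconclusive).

Compute the Hessian H = grad^2 f:
  H = [[11, 2], [2, 4]]
Verify stationarity: grad f(x*) = H x* + g = (0, 0).
Eigenvalues of H: 3.4689, 11.5311.
Both eigenvalues > 0, so H is positive definite -> x* is a strict local min.

min


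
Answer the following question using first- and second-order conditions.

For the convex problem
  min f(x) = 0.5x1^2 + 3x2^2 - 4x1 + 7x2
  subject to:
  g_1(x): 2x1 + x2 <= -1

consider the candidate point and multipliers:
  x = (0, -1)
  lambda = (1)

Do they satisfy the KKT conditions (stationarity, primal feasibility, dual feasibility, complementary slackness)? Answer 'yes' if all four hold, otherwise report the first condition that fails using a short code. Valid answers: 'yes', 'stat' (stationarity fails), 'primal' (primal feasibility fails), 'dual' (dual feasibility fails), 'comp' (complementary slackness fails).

Gradient of f: grad f(x) = Q x + c = (-4, 1)
Constraint values g_i(x) = a_i^T x - b_i:
  g_1((0, -1)) = 0
Stationarity residual: grad f(x) + sum_i lambda_i a_i = (-2, 2)
  -> stationarity FAILS
Primal feasibility (all g_i <= 0): OK
Dual feasibility (all lambda_i >= 0): OK
Complementary slackness (lambda_i * g_i(x) = 0 for all i): OK

Verdict: the first failing condition is stationarity -> stat.

stat


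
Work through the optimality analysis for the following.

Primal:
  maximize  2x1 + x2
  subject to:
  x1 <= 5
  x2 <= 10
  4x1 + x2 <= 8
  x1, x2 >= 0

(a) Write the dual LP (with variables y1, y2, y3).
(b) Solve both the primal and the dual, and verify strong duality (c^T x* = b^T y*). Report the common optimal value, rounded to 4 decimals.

The standard primal-dual pair for 'max c^T x s.t. A x <= b, x >= 0' is:
  Dual:  min b^T y  s.t.  A^T y >= c,  y >= 0.

So the dual LP is:
  minimize  5y1 + 10y2 + 8y3
  subject to:
    y1 + 4y3 >= 2
    y2 + y3 >= 1
    y1, y2, y3 >= 0

Solving the primal: x* = (0, 8).
  primal value c^T x* = 8.
Solving the dual: y* = (0, 0, 1).
  dual value b^T y* = 8.
Strong duality: c^T x* = b^T y*. Confirmed.

8


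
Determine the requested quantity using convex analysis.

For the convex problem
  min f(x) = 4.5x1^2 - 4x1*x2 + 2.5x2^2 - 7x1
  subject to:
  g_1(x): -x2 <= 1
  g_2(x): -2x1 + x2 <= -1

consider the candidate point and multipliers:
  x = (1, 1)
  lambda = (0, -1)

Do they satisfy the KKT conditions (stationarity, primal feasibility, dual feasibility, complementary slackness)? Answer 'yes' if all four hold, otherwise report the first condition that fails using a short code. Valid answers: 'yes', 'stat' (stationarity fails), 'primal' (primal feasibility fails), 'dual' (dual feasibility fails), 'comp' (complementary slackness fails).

Gradient of f: grad f(x) = Q x + c = (-2, 1)
Constraint values g_i(x) = a_i^T x - b_i:
  g_1((1, 1)) = -2
  g_2((1, 1)) = 0
Stationarity residual: grad f(x) + sum_i lambda_i a_i = (0, 0)
  -> stationarity OK
Primal feasibility (all g_i <= 0): OK
Dual feasibility (all lambda_i >= 0): FAILS
Complementary slackness (lambda_i * g_i(x) = 0 for all i): OK

Verdict: the first failing condition is dual_feasibility -> dual.

dual


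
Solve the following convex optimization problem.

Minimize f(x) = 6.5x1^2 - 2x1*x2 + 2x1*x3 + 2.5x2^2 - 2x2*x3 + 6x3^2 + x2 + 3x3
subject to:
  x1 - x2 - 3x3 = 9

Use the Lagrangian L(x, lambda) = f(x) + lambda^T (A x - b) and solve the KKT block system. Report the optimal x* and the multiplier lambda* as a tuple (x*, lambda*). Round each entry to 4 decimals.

Form the Lagrangian:
  L(x, lambda) = (1/2) x^T Q x + c^T x + lambda^T (A x - b)
Stationarity (grad_x L = 0): Q x + c + A^T lambda = 0.
Primal feasibility: A x = b.

This gives the KKT block system:
  [ Q   A^T ] [ x     ]   [-c ]
  [ A    0  ] [ lambda ] = [ b ]

Solving the linear system:
  x*      = (0.4712, -2.061, -2.1559)
  lambda* = (-5.9356)
  f(x*)   = 22.4458

x* = (0.4712, -2.061, -2.1559), lambda* = (-5.9356)


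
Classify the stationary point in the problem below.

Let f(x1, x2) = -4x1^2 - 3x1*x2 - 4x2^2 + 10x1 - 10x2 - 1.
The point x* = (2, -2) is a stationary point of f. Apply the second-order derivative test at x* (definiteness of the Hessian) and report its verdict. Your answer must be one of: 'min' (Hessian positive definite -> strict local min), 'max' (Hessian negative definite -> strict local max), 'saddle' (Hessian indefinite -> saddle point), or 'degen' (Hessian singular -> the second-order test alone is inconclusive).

Compute the Hessian H = grad^2 f:
  H = [[-8, -3], [-3, -8]]
Verify stationarity: grad f(x*) = H x* + g = (0, 0).
Eigenvalues of H: -11, -5.
Both eigenvalues < 0, so H is negative definite -> x* is a strict local max.

max


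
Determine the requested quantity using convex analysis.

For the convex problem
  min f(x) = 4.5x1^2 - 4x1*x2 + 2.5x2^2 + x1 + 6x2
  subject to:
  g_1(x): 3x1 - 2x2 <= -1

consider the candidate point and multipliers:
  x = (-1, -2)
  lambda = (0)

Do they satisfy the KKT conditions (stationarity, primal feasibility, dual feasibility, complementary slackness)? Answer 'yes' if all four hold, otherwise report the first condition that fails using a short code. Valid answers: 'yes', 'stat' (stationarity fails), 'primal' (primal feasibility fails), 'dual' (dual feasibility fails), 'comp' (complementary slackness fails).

Gradient of f: grad f(x) = Q x + c = (0, 0)
Constraint values g_i(x) = a_i^T x - b_i:
  g_1((-1, -2)) = 2
Stationarity residual: grad f(x) + sum_i lambda_i a_i = (0, 0)
  -> stationarity OK
Primal feasibility (all g_i <= 0): FAILS
Dual feasibility (all lambda_i >= 0): OK
Complementary slackness (lambda_i * g_i(x) = 0 for all i): OK

Verdict: the first failing condition is primal_feasibility -> primal.

primal


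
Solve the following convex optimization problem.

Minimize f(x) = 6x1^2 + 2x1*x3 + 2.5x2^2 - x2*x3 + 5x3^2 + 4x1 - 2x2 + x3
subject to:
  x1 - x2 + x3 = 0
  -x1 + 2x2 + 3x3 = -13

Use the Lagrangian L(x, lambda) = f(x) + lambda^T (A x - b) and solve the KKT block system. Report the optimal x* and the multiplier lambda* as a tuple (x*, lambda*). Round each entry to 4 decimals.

Form the Lagrangian:
  L(x, lambda) = (1/2) x^T Q x + c^T x + lambda^T (A x - b)
Stationarity (grad_x L = 0): Q x + c + A^T lambda = 0.
Primal feasibility: A x = b.

This gives the KKT block system:
  [ Q   A^T ] [ x     ]   [-c ]
  [ A    0  ] [ lambda ] = [ b ]

Solving the linear system:
  x*      = (0.4392, -2.2487, -2.6878)
  lambda* = (2.7672, 6.6614)
  f(x*)   = 45.082

x* = (0.4392, -2.2487, -2.6878), lambda* = (2.7672, 6.6614)


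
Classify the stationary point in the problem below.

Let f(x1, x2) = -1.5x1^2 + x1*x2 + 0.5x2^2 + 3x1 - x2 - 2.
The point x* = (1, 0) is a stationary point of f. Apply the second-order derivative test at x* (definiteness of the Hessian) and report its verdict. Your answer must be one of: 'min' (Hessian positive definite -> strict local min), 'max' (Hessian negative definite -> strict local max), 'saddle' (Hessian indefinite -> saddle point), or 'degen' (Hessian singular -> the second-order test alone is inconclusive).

Compute the Hessian H = grad^2 f:
  H = [[-3, 1], [1, 1]]
Verify stationarity: grad f(x*) = H x* + g = (0, 0).
Eigenvalues of H: -3.2361, 1.2361.
Eigenvalues have mixed signs, so H is indefinite -> x* is a saddle point.

saddle


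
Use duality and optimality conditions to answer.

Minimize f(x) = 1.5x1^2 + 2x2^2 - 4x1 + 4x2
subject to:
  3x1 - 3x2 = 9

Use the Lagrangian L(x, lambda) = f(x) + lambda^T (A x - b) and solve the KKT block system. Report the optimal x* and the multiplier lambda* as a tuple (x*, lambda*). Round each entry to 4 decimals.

Form the Lagrangian:
  L(x, lambda) = (1/2) x^T Q x + c^T x + lambda^T (A x - b)
Stationarity (grad_x L = 0): Q x + c + A^T lambda = 0.
Primal feasibility: A x = b.

This gives the KKT block system:
  [ Q   A^T ] [ x     ]   [-c ]
  [ A    0  ] [ lambda ] = [ b ]

Solving the linear system:
  x*      = (1.7143, -1.2857)
  lambda* = (-0.381)
  f(x*)   = -4.2857

x* = (1.7143, -1.2857), lambda* = (-0.381)


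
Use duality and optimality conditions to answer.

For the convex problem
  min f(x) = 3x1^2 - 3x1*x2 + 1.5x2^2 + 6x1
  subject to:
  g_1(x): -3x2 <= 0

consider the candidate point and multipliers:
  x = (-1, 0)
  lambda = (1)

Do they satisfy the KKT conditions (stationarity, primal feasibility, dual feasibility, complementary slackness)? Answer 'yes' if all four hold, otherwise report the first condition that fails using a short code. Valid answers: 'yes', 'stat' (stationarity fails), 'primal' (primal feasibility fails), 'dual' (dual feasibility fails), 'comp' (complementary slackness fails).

Gradient of f: grad f(x) = Q x + c = (0, 3)
Constraint values g_i(x) = a_i^T x - b_i:
  g_1((-1, 0)) = 0
Stationarity residual: grad f(x) + sum_i lambda_i a_i = (0, 0)
  -> stationarity OK
Primal feasibility (all g_i <= 0): OK
Dual feasibility (all lambda_i >= 0): OK
Complementary slackness (lambda_i * g_i(x) = 0 for all i): OK

Verdict: yes, KKT holds.

yes


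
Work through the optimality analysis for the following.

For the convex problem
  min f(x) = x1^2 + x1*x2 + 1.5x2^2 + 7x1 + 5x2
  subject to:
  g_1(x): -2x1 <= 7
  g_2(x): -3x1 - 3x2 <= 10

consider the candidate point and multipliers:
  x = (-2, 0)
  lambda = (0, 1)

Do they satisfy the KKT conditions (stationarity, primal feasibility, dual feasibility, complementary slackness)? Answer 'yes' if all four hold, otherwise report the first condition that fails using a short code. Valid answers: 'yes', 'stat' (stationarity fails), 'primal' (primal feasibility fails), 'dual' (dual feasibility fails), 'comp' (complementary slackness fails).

Gradient of f: grad f(x) = Q x + c = (3, 3)
Constraint values g_i(x) = a_i^T x - b_i:
  g_1((-2, 0)) = -3
  g_2((-2, 0)) = -4
Stationarity residual: grad f(x) + sum_i lambda_i a_i = (0, 0)
  -> stationarity OK
Primal feasibility (all g_i <= 0): OK
Dual feasibility (all lambda_i >= 0): OK
Complementary slackness (lambda_i * g_i(x) = 0 for all i): FAILS

Verdict: the first failing condition is complementary_slackness -> comp.

comp


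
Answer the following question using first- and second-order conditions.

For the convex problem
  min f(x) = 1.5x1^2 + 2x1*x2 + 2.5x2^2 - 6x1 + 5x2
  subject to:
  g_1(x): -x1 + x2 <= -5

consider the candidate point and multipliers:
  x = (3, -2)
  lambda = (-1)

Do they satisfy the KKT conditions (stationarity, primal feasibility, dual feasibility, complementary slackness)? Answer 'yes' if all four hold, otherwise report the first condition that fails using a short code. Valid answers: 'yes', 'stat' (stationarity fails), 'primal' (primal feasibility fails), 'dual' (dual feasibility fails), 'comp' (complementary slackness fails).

Gradient of f: grad f(x) = Q x + c = (-1, 1)
Constraint values g_i(x) = a_i^T x - b_i:
  g_1((3, -2)) = 0
Stationarity residual: grad f(x) + sum_i lambda_i a_i = (0, 0)
  -> stationarity OK
Primal feasibility (all g_i <= 0): OK
Dual feasibility (all lambda_i >= 0): FAILS
Complementary slackness (lambda_i * g_i(x) = 0 for all i): OK

Verdict: the first failing condition is dual_feasibility -> dual.

dual


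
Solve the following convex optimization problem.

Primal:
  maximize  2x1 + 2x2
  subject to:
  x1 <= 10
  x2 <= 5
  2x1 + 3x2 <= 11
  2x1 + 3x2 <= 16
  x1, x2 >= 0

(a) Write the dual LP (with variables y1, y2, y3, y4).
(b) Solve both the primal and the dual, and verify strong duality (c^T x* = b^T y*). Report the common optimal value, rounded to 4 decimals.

The standard primal-dual pair for 'max c^T x s.t. A x <= b, x >= 0' is:
  Dual:  min b^T y  s.t.  A^T y >= c,  y >= 0.

So the dual LP is:
  minimize  10y1 + 5y2 + 11y3 + 16y4
  subject to:
    y1 + 2y3 + 2y4 >= 2
    y2 + 3y3 + 3y4 >= 2
    y1, y2, y3, y4 >= 0

Solving the primal: x* = (5.5, 0).
  primal value c^T x* = 11.
Solving the dual: y* = (0, 0, 1, 0).
  dual value b^T y* = 11.
Strong duality: c^T x* = b^T y*. Confirmed.

11


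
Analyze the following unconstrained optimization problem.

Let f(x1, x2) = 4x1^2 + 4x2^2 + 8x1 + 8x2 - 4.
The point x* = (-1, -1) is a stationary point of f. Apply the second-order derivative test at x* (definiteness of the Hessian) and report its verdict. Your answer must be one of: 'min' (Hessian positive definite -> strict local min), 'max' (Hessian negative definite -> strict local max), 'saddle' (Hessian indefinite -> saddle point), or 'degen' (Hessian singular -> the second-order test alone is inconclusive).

Compute the Hessian H = grad^2 f:
  H = [[8, 0], [0, 8]]
Verify stationarity: grad f(x*) = H x* + g = (0, 0).
Eigenvalues of H: 8, 8.
Both eigenvalues > 0, so H is positive definite -> x* is a strict local min.

min


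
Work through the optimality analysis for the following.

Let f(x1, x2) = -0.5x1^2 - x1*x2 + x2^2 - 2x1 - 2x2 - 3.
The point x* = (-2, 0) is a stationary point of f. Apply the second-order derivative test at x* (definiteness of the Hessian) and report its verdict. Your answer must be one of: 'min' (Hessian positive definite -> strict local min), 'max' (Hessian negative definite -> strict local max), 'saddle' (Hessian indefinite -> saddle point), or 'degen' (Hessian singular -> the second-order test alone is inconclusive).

Compute the Hessian H = grad^2 f:
  H = [[-1, -1], [-1, 2]]
Verify stationarity: grad f(x*) = H x* + g = (0, 0).
Eigenvalues of H: -1.3028, 2.3028.
Eigenvalues have mixed signs, so H is indefinite -> x* is a saddle point.

saddle


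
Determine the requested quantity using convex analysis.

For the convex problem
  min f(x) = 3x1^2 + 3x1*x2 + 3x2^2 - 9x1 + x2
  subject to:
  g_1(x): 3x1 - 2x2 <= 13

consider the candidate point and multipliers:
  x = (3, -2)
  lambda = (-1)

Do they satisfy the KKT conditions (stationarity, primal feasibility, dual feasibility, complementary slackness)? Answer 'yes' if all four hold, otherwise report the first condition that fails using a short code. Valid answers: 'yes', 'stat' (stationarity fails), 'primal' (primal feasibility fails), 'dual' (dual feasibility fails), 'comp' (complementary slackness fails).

Gradient of f: grad f(x) = Q x + c = (3, -2)
Constraint values g_i(x) = a_i^T x - b_i:
  g_1((3, -2)) = 0
Stationarity residual: grad f(x) + sum_i lambda_i a_i = (0, 0)
  -> stationarity OK
Primal feasibility (all g_i <= 0): OK
Dual feasibility (all lambda_i >= 0): FAILS
Complementary slackness (lambda_i * g_i(x) = 0 for all i): OK

Verdict: the first failing condition is dual_feasibility -> dual.

dual


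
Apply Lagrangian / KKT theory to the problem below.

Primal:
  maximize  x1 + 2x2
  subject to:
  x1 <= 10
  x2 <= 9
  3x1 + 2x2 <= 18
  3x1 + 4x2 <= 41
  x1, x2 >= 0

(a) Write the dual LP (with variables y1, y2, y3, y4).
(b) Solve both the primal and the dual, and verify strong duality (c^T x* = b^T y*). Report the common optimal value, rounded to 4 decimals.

The standard primal-dual pair for 'max c^T x s.t. A x <= b, x >= 0' is:
  Dual:  min b^T y  s.t.  A^T y >= c,  y >= 0.

So the dual LP is:
  minimize  10y1 + 9y2 + 18y3 + 41y4
  subject to:
    y1 + 3y3 + 3y4 >= 1
    y2 + 2y3 + 4y4 >= 2
    y1, y2, y3, y4 >= 0

Solving the primal: x* = (0, 9).
  primal value c^T x* = 18.
Solving the dual: y* = (0, 1.3333, 0.3333, 0).
  dual value b^T y* = 18.
Strong duality: c^T x* = b^T y*. Confirmed.

18


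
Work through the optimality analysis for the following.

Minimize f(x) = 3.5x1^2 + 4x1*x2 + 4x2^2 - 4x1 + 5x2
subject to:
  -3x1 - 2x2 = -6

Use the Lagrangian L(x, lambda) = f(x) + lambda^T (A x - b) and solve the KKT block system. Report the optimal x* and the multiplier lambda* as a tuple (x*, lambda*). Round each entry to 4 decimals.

Form the Lagrangian:
  L(x, lambda) = (1/2) x^T Q x + c^T x + lambda^T (A x - b)
Stationarity (grad_x L = 0): Q x + c + A^T lambda = 0.
Primal feasibility: A x = b.

This gives the KKT block system:
  [ Q   A^T ] [ x     ]   [-c ]
  [ A    0  ] [ lambda ] = [ b ]

Solving the linear system:
  x*      = (2.7308, -1.0962)
  lambda* = (3.5769)
  f(x*)   = 2.5288

x* = (2.7308, -1.0962), lambda* = (3.5769)


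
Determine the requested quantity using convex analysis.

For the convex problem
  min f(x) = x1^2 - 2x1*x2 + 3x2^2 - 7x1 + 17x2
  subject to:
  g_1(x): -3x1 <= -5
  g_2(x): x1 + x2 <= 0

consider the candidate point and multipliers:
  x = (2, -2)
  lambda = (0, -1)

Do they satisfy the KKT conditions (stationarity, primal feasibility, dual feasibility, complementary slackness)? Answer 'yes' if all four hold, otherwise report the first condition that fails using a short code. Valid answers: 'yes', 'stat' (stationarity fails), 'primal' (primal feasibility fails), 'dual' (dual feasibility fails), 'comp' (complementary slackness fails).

Gradient of f: grad f(x) = Q x + c = (1, 1)
Constraint values g_i(x) = a_i^T x - b_i:
  g_1((2, -2)) = -1
  g_2((2, -2)) = 0
Stationarity residual: grad f(x) + sum_i lambda_i a_i = (0, 0)
  -> stationarity OK
Primal feasibility (all g_i <= 0): OK
Dual feasibility (all lambda_i >= 0): FAILS
Complementary slackness (lambda_i * g_i(x) = 0 for all i): OK

Verdict: the first failing condition is dual_feasibility -> dual.

dual


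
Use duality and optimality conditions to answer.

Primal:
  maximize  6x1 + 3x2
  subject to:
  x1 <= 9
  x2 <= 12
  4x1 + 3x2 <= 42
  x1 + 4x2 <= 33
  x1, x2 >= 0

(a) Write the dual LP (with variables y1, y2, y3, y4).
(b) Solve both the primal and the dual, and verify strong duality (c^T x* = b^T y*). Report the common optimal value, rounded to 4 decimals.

The standard primal-dual pair for 'max c^T x s.t. A x <= b, x >= 0' is:
  Dual:  min b^T y  s.t.  A^T y >= c,  y >= 0.

So the dual LP is:
  minimize  9y1 + 12y2 + 42y3 + 33y4
  subject to:
    y1 + 4y3 + y4 >= 6
    y2 + 3y3 + 4y4 >= 3
    y1, y2, y3, y4 >= 0

Solving the primal: x* = (9, 2).
  primal value c^T x* = 60.
Solving the dual: y* = (2, 0, 1, 0).
  dual value b^T y* = 60.
Strong duality: c^T x* = b^T y*. Confirmed.

60


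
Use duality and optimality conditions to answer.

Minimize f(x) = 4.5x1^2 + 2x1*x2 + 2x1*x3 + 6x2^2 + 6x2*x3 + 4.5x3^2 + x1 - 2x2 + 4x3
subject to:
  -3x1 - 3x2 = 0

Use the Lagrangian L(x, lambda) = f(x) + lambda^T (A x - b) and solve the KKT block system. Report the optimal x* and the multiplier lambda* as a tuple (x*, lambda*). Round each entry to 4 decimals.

Form the Lagrangian:
  L(x, lambda) = (1/2) x^T Q x + c^T x + lambda^T (A x - b)
Stationarity (grad_x L = 0): Q x + c + A^T lambda = 0.
Primal feasibility: A x = b.

This gives the KKT block system:
  [ Q   A^T ] [ x     ]   [-c ]
  [ A    0  ] [ lambda ] = [ b ]

Solving the linear system:
  x*      = (-0.3139, 0.3139, -0.5839)
  lambda* = (-0.7883)
  f(x*)   = -1.6387

x* = (-0.3139, 0.3139, -0.5839), lambda* = (-0.7883)


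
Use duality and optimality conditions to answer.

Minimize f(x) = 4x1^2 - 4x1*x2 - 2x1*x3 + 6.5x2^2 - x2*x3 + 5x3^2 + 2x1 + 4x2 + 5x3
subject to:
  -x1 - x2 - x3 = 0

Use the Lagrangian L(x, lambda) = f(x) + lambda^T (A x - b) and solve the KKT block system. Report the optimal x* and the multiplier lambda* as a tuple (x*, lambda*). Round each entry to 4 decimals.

Form the Lagrangian:
  L(x, lambda) = (1/2) x^T Q x + c^T x + lambda^T (A x - b)
Stationarity (grad_x L = 0): Q x + c + A^T lambda = 0.
Primal feasibility: A x = b.

This gives the KKT block system:
  [ Q   A^T ] [ x     ]   [-c ]
  [ A    0  ] [ lambda ] = [ b ]

Solving the linear system:
  x*      = (0.1407, -0.0107, -0.1301)
  lambda* = (3.4286)
  f(x*)   = -0.2058

x* = (0.1407, -0.0107, -0.1301), lambda* = (3.4286)


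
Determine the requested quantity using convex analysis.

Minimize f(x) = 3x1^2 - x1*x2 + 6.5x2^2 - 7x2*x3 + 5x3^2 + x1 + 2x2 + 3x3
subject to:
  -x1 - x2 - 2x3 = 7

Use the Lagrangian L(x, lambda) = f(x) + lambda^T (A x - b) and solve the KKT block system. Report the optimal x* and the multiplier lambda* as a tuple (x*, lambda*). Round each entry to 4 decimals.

Form the Lagrangian:
  L(x, lambda) = (1/2) x^T Q x + c^T x + lambda^T (A x - b)
Stationarity (grad_x L = 0): Q x + c + A^T lambda = 0.
Primal feasibility: A x = b.

This gives the KKT block system:
  [ Q   A^T ] [ x     ]   [-c ]
  [ A    0  ] [ lambda ] = [ b ]

Solving the linear system:
  x*      = (-1.0226, -1.6617, -2.1579)
  lambda* = (-3.4737)
  f(x*)   = 6.7481

x* = (-1.0226, -1.6617, -2.1579), lambda* = (-3.4737)


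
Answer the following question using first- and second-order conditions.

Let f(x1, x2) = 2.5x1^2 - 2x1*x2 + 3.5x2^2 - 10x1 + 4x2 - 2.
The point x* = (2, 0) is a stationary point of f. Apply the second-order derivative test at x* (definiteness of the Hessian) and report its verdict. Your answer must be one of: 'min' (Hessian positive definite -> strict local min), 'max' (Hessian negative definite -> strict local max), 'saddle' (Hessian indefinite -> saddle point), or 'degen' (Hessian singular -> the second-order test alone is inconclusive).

Compute the Hessian H = grad^2 f:
  H = [[5, -2], [-2, 7]]
Verify stationarity: grad f(x*) = H x* + g = (0, 0).
Eigenvalues of H: 3.7639, 8.2361.
Both eigenvalues > 0, so H is positive definite -> x* is a strict local min.

min


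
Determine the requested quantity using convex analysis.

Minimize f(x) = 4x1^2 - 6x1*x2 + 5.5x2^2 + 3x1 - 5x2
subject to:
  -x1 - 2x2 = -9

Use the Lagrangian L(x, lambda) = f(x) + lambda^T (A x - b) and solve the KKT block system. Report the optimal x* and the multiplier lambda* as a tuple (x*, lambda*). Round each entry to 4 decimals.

Form the Lagrangian:
  L(x, lambda) = (1/2) x^T Q x + c^T x + lambda^T (A x - b)
Stationarity (grad_x L = 0): Q x + c + A^T lambda = 0.
Primal feasibility: A x = b.

This gives the KKT block system:
  [ Q   A^T ] [ x     ]   [-c ]
  [ A    0  ] [ lambda ] = [ b ]

Solving the linear system:
  x*      = (2.7612, 3.1194)
  lambda* = (6.3731)
  f(x*)   = 25.0224

x* = (2.7612, 3.1194), lambda* = (6.3731)


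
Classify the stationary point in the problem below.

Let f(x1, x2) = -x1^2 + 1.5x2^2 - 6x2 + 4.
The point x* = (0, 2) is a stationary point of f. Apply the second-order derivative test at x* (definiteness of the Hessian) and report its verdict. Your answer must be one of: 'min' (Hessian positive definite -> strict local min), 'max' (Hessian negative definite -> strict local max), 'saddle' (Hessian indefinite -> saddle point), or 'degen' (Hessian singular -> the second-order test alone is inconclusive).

Compute the Hessian H = grad^2 f:
  H = [[-2, 0], [0, 3]]
Verify stationarity: grad f(x*) = H x* + g = (0, 0).
Eigenvalues of H: -2, 3.
Eigenvalues have mixed signs, so H is indefinite -> x* is a saddle point.

saddle


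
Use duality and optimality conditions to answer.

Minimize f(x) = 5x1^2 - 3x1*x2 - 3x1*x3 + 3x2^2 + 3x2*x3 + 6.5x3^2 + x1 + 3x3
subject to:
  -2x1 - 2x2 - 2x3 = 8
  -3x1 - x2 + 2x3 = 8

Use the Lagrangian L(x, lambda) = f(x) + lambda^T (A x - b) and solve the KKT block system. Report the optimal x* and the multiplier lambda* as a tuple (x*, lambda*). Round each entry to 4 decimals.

Form the Lagrangian:
  L(x, lambda) = (1/2) x^T Q x + c^T x + lambda^T (A x - b)
Stationarity (grad_x L = 0): Q x + c + A^T lambda = 0.
Primal feasibility: A x = b.

This gives the KKT block system:
  [ Q   A^T ] [ x     ]   [-c ]
  [ A    0  ] [ lambda ] = [ b ]

Solving the linear system:
  x*      = (-1.9685, -2.0524, 0.021)
  lambda* = (-1.6119, -3.1224)
  f(x*)   = 17.9843

x* = (-1.9685, -2.0524, 0.021), lambda* = (-1.6119, -3.1224)


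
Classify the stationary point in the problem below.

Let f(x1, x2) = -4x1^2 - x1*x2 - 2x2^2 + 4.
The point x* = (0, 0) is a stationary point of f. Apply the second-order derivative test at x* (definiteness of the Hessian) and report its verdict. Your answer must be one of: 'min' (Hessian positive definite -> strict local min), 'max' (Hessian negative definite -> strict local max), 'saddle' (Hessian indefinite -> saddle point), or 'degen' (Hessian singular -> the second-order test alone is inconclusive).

Compute the Hessian H = grad^2 f:
  H = [[-8, -1], [-1, -4]]
Verify stationarity: grad f(x*) = H x* + g = (0, 0).
Eigenvalues of H: -8.2361, -3.7639.
Both eigenvalues < 0, so H is negative definite -> x* is a strict local max.

max


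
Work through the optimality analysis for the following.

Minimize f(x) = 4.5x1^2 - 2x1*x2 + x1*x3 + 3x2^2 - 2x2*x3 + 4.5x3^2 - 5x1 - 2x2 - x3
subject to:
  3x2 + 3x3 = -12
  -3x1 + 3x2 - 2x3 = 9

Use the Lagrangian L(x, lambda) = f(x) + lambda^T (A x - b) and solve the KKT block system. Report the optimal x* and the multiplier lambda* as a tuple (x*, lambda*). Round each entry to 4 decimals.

Form the Lagrangian:
  L(x, lambda) = (1/2) x^T Q x + c^T x + lambda^T (A x - b)
Stationarity (grad_x L = 0): Q x + c + A^T lambda = 0.
Primal feasibility: A x = b.

This gives the KKT block system:
  [ Q   A^T ] [ x     ]   [-c ]
  [ A    0  ] [ lambda ] = [ b ]

Solving the linear system:
  x*      = (-1.5098, -0.7059, -3.2941)
  lambda* = (5.6993, -6.8235)
  f(x*)   = 71.0294

x* = (-1.5098, -0.7059, -3.2941), lambda* = (5.6993, -6.8235)


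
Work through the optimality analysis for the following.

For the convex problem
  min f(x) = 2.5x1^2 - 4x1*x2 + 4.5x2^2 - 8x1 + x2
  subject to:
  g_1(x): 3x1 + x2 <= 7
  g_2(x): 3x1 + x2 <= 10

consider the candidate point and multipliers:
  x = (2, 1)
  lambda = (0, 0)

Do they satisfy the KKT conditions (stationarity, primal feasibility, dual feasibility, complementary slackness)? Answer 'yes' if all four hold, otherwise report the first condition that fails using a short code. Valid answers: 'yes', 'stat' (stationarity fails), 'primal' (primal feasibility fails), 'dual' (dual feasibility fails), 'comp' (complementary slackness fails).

Gradient of f: grad f(x) = Q x + c = (-2, 2)
Constraint values g_i(x) = a_i^T x - b_i:
  g_1((2, 1)) = 0
  g_2((2, 1)) = -3
Stationarity residual: grad f(x) + sum_i lambda_i a_i = (-2, 2)
  -> stationarity FAILS
Primal feasibility (all g_i <= 0): OK
Dual feasibility (all lambda_i >= 0): OK
Complementary slackness (lambda_i * g_i(x) = 0 for all i): OK

Verdict: the first failing condition is stationarity -> stat.

stat


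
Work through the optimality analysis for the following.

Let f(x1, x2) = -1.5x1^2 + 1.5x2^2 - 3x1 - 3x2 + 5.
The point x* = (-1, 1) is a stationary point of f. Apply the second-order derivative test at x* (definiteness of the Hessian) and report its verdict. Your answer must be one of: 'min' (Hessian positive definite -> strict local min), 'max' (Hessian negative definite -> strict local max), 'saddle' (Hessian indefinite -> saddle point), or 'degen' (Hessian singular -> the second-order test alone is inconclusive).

Compute the Hessian H = grad^2 f:
  H = [[-3, 0], [0, 3]]
Verify stationarity: grad f(x*) = H x* + g = (0, 0).
Eigenvalues of H: -3, 3.
Eigenvalues have mixed signs, so H is indefinite -> x* is a saddle point.

saddle


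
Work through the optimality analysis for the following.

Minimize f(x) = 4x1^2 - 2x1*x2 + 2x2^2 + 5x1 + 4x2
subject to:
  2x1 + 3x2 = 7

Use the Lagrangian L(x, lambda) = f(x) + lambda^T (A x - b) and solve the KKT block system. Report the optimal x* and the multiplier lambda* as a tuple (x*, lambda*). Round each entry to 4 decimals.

Form the Lagrangian:
  L(x, lambda) = (1/2) x^T Q x + c^T x + lambda^T (A x - b)
Stationarity (grad_x L = 0): Q x + c + A^T lambda = 0.
Primal feasibility: A x = b.

This gives the KKT block system:
  [ Q   A^T ] [ x     ]   [-c ]
  [ A    0  ] [ lambda ] = [ b ]

Solving the linear system:
  x*      = (0.6875, 1.875)
  lambda* = (-3.375)
  f(x*)   = 17.2812

x* = (0.6875, 1.875), lambda* = (-3.375)


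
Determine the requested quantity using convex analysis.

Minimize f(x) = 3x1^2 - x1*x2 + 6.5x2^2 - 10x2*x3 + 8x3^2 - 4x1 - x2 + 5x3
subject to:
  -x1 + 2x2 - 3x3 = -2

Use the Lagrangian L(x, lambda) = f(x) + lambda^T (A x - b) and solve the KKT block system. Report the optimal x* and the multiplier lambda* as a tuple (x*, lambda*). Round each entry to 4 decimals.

Form the Lagrangian:
  L(x, lambda) = (1/2) x^T Q x + c^T x + lambda^T (A x - b)
Stationarity (grad_x L = 0): Q x + c + A^T lambda = 0.
Primal feasibility: A x = b.

This gives the KKT block system:
  [ Q   A^T ] [ x     ]   [-c ]
  [ A    0  ] [ lambda ] = [ b ]

Solving the linear system:
  x*      = (1.154, -0.2017, 0.1475)
  lambda* = (3.1258)
  f(x*)   = 1.2874

x* = (1.154, -0.2017, 0.1475), lambda* = (3.1258)


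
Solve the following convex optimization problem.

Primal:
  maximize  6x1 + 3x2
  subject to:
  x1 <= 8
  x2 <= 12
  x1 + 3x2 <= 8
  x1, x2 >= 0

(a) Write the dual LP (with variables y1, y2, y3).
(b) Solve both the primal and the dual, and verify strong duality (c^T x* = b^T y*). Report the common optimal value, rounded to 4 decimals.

The standard primal-dual pair for 'max c^T x s.t. A x <= b, x >= 0' is:
  Dual:  min b^T y  s.t.  A^T y >= c,  y >= 0.

So the dual LP is:
  minimize  8y1 + 12y2 + 8y3
  subject to:
    y1 + y3 >= 6
    y2 + 3y3 >= 3
    y1, y2, y3 >= 0

Solving the primal: x* = (8, 0).
  primal value c^T x* = 48.
Solving the dual: y* = (5, 0, 1).
  dual value b^T y* = 48.
Strong duality: c^T x* = b^T y*. Confirmed.

48


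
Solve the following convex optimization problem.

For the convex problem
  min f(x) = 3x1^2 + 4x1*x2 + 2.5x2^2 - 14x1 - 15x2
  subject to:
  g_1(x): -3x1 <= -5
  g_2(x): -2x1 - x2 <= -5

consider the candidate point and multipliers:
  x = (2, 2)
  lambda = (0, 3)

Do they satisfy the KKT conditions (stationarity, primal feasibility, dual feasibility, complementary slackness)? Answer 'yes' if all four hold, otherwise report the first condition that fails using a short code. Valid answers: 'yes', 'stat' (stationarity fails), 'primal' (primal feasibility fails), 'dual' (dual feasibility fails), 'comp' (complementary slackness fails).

Gradient of f: grad f(x) = Q x + c = (6, 3)
Constraint values g_i(x) = a_i^T x - b_i:
  g_1((2, 2)) = -1
  g_2((2, 2)) = -1
Stationarity residual: grad f(x) + sum_i lambda_i a_i = (0, 0)
  -> stationarity OK
Primal feasibility (all g_i <= 0): OK
Dual feasibility (all lambda_i >= 0): OK
Complementary slackness (lambda_i * g_i(x) = 0 for all i): FAILS

Verdict: the first failing condition is complementary_slackness -> comp.

comp


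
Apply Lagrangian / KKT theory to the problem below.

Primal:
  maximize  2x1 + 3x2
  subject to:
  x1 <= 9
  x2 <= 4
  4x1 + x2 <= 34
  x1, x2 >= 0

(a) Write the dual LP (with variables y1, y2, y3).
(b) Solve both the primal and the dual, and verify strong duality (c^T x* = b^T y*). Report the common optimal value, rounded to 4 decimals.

The standard primal-dual pair for 'max c^T x s.t. A x <= b, x >= 0' is:
  Dual:  min b^T y  s.t.  A^T y >= c,  y >= 0.

So the dual LP is:
  minimize  9y1 + 4y2 + 34y3
  subject to:
    y1 + 4y3 >= 2
    y2 + y3 >= 3
    y1, y2, y3 >= 0

Solving the primal: x* = (7.5, 4).
  primal value c^T x* = 27.
Solving the dual: y* = (0, 2.5, 0.5).
  dual value b^T y* = 27.
Strong duality: c^T x* = b^T y*. Confirmed.

27
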